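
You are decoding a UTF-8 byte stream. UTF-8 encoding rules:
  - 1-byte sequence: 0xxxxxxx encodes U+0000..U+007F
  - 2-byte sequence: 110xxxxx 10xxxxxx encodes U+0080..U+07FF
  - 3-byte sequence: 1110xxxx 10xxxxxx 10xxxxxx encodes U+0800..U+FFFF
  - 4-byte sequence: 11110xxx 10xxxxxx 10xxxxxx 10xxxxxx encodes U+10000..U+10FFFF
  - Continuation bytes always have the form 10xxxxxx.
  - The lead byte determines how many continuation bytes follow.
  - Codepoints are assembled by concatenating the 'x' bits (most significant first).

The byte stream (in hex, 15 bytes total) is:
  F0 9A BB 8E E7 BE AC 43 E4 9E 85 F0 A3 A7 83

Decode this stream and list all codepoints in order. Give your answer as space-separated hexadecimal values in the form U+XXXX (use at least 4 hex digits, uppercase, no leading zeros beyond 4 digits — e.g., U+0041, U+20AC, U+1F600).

Answer: U+1AECE U+7FAC U+0043 U+4785 U+239C3

Derivation:
Byte[0]=F0: 4-byte lead, need 3 cont bytes. acc=0x0
Byte[1]=9A: continuation. acc=(acc<<6)|0x1A=0x1A
Byte[2]=BB: continuation. acc=(acc<<6)|0x3B=0x6BB
Byte[3]=8E: continuation. acc=(acc<<6)|0x0E=0x1AECE
Completed: cp=U+1AECE (starts at byte 0)
Byte[4]=E7: 3-byte lead, need 2 cont bytes. acc=0x7
Byte[5]=BE: continuation. acc=(acc<<6)|0x3E=0x1FE
Byte[6]=AC: continuation. acc=(acc<<6)|0x2C=0x7FAC
Completed: cp=U+7FAC (starts at byte 4)
Byte[7]=43: 1-byte ASCII. cp=U+0043
Byte[8]=E4: 3-byte lead, need 2 cont bytes. acc=0x4
Byte[9]=9E: continuation. acc=(acc<<6)|0x1E=0x11E
Byte[10]=85: continuation. acc=(acc<<6)|0x05=0x4785
Completed: cp=U+4785 (starts at byte 8)
Byte[11]=F0: 4-byte lead, need 3 cont bytes. acc=0x0
Byte[12]=A3: continuation. acc=(acc<<6)|0x23=0x23
Byte[13]=A7: continuation. acc=(acc<<6)|0x27=0x8E7
Byte[14]=83: continuation. acc=(acc<<6)|0x03=0x239C3
Completed: cp=U+239C3 (starts at byte 11)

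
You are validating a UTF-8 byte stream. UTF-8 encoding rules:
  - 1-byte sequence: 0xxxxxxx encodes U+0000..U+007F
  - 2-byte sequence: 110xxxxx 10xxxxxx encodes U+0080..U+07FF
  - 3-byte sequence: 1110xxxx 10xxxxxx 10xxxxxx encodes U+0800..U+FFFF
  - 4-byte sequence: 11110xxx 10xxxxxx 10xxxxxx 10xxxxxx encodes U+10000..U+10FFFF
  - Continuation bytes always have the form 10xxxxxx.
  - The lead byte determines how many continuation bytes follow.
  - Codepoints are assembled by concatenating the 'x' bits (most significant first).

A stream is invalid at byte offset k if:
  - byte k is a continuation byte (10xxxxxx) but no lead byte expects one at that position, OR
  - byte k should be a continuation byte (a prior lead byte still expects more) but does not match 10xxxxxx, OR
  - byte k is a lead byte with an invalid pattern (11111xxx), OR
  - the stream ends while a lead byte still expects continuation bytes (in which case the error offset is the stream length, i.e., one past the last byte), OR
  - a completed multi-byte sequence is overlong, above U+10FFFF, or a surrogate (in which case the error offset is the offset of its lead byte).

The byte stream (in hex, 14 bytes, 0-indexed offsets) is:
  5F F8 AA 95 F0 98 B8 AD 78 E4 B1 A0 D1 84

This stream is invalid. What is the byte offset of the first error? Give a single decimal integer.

Answer: 1

Derivation:
Byte[0]=5F: 1-byte ASCII. cp=U+005F
Byte[1]=F8: INVALID lead byte (not 0xxx/110x/1110/11110)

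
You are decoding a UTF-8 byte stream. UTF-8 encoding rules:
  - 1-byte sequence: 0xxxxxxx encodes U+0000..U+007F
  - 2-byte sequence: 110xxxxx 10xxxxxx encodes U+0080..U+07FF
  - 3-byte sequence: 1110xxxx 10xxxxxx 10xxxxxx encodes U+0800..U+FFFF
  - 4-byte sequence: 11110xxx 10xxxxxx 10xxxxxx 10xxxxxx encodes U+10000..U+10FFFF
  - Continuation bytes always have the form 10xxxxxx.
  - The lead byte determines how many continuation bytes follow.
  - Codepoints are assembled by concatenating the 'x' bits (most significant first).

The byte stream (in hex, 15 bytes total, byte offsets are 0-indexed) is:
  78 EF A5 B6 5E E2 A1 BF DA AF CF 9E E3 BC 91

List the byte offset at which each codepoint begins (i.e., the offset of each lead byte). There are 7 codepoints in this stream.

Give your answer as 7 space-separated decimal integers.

Answer: 0 1 4 5 8 10 12

Derivation:
Byte[0]=78: 1-byte ASCII. cp=U+0078
Byte[1]=EF: 3-byte lead, need 2 cont bytes. acc=0xF
Byte[2]=A5: continuation. acc=(acc<<6)|0x25=0x3E5
Byte[3]=B6: continuation. acc=(acc<<6)|0x36=0xF976
Completed: cp=U+F976 (starts at byte 1)
Byte[4]=5E: 1-byte ASCII. cp=U+005E
Byte[5]=E2: 3-byte lead, need 2 cont bytes. acc=0x2
Byte[6]=A1: continuation. acc=(acc<<6)|0x21=0xA1
Byte[7]=BF: continuation. acc=(acc<<6)|0x3F=0x287F
Completed: cp=U+287F (starts at byte 5)
Byte[8]=DA: 2-byte lead, need 1 cont bytes. acc=0x1A
Byte[9]=AF: continuation. acc=(acc<<6)|0x2F=0x6AF
Completed: cp=U+06AF (starts at byte 8)
Byte[10]=CF: 2-byte lead, need 1 cont bytes. acc=0xF
Byte[11]=9E: continuation. acc=(acc<<6)|0x1E=0x3DE
Completed: cp=U+03DE (starts at byte 10)
Byte[12]=E3: 3-byte lead, need 2 cont bytes. acc=0x3
Byte[13]=BC: continuation. acc=(acc<<6)|0x3C=0xFC
Byte[14]=91: continuation. acc=(acc<<6)|0x11=0x3F11
Completed: cp=U+3F11 (starts at byte 12)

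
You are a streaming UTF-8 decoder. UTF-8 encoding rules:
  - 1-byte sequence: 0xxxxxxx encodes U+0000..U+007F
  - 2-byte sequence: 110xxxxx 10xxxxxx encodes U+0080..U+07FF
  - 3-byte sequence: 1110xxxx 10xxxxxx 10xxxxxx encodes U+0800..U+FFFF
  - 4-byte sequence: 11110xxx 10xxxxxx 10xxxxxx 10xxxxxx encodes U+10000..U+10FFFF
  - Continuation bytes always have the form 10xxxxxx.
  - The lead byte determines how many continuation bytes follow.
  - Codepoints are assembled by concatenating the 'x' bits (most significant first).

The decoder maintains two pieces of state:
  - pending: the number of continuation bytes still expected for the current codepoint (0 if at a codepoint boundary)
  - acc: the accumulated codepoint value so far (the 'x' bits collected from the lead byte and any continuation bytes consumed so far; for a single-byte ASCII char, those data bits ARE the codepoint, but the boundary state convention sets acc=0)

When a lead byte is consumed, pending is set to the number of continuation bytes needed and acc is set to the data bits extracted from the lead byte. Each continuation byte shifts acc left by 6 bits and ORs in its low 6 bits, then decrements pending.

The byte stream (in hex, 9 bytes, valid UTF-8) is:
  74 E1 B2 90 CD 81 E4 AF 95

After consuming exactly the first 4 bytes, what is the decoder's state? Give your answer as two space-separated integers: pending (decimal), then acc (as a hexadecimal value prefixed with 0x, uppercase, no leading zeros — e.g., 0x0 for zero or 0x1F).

Answer: 0 0x1C90

Derivation:
Byte[0]=74: 1-byte. pending=0, acc=0x0
Byte[1]=E1: 3-byte lead. pending=2, acc=0x1
Byte[2]=B2: continuation. acc=(acc<<6)|0x32=0x72, pending=1
Byte[3]=90: continuation. acc=(acc<<6)|0x10=0x1C90, pending=0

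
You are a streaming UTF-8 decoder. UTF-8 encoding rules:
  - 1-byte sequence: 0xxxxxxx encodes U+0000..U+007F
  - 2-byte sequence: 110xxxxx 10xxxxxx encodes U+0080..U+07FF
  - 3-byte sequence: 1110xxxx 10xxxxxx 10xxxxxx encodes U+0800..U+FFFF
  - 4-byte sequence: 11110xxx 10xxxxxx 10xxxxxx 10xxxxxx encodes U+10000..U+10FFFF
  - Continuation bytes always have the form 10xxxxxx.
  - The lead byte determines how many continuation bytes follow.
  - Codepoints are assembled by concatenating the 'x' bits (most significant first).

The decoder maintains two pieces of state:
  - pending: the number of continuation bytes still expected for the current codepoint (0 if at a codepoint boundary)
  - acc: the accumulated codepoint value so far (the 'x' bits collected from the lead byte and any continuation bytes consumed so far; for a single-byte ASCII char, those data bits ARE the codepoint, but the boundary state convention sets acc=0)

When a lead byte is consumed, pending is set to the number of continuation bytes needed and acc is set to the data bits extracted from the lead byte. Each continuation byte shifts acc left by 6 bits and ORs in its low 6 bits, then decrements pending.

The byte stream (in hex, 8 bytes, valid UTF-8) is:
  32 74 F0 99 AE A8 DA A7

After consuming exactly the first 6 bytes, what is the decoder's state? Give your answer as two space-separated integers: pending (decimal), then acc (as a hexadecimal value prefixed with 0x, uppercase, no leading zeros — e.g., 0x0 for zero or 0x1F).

Byte[0]=32: 1-byte. pending=0, acc=0x0
Byte[1]=74: 1-byte. pending=0, acc=0x0
Byte[2]=F0: 4-byte lead. pending=3, acc=0x0
Byte[3]=99: continuation. acc=(acc<<6)|0x19=0x19, pending=2
Byte[4]=AE: continuation. acc=(acc<<6)|0x2E=0x66E, pending=1
Byte[5]=A8: continuation. acc=(acc<<6)|0x28=0x19BA8, pending=0

Answer: 0 0x19BA8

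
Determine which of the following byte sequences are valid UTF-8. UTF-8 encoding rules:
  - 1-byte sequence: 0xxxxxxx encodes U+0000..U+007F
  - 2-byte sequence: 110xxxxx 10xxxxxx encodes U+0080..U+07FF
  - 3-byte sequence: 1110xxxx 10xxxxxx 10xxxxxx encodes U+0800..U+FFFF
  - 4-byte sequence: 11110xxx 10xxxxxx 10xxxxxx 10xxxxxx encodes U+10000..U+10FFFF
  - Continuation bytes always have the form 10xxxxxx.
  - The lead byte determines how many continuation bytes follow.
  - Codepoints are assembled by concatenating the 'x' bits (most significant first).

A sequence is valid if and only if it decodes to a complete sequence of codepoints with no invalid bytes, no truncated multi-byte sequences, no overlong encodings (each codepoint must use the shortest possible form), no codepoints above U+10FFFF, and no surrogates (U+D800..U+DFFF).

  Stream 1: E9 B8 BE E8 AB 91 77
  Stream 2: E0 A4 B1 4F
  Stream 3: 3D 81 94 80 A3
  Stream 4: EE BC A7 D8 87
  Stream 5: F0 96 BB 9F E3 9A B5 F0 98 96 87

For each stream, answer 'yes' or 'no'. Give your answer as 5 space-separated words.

Stream 1: decodes cleanly. VALID
Stream 2: decodes cleanly. VALID
Stream 3: error at byte offset 1. INVALID
Stream 4: decodes cleanly. VALID
Stream 5: decodes cleanly. VALID

Answer: yes yes no yes yes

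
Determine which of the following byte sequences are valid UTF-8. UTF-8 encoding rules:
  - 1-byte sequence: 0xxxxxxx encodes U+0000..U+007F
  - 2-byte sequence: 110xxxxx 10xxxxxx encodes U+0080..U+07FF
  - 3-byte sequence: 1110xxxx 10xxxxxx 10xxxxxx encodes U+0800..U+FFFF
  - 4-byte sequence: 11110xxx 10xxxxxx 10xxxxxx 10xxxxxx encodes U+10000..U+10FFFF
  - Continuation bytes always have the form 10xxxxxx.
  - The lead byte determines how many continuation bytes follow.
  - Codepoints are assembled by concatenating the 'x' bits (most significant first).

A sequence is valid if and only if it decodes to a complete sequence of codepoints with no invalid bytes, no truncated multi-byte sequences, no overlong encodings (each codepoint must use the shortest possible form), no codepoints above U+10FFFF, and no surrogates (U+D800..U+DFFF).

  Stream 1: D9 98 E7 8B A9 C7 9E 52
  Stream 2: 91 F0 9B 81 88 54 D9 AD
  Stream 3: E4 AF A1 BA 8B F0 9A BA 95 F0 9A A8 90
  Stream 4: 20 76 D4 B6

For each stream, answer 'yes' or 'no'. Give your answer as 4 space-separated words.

Stream 1: decodes cleanly. VALID
Stream 2: error at byte offset 0. INVALID
Stream 3: error at byte offset 3. INVALID
Stream 4: decodes cleanly. VALID

Answer: yes no no yes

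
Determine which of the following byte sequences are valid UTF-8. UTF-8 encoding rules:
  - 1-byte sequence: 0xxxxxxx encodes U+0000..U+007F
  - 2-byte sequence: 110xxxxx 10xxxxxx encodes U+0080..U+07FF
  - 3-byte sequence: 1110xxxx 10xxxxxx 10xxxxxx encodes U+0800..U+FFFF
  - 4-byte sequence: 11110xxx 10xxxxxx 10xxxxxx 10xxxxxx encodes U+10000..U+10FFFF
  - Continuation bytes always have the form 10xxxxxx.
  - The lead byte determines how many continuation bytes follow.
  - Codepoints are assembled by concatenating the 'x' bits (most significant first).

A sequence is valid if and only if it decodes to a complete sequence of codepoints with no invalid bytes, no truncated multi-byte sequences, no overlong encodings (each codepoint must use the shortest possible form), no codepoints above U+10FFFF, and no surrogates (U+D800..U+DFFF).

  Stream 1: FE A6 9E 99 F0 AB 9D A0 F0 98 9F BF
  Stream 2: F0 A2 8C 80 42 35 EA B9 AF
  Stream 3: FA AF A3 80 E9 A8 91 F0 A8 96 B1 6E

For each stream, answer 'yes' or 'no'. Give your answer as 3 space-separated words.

Stream 1: error at byte offset 0. INVALID
Stream 2: decodes cleanly. VALID
Stream 3: error at byte offset 0. INVALID

Answer: no yes no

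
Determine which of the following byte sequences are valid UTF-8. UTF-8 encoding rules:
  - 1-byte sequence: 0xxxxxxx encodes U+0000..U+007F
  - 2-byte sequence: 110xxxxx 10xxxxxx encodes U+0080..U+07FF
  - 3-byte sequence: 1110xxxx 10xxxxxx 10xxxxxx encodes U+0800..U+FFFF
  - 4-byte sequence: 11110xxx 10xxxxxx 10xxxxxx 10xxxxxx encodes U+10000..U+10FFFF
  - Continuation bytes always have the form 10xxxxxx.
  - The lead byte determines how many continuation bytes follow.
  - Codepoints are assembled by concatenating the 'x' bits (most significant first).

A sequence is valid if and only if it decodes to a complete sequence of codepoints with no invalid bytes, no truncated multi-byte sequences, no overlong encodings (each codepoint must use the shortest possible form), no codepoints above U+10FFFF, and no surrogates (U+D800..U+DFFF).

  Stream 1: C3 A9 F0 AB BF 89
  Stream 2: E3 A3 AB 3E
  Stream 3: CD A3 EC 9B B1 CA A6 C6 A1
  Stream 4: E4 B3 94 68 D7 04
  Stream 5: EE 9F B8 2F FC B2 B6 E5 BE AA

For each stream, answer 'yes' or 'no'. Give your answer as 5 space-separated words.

Stream 1: decodes cleanly. VALID
Stream 2: decodes cleanly. VALID
Stream 3: decodes cleanly. VALID
Stream 4: error at byte offset 5. INVALID
Stream 5: error at byte offset 4. INVALID

Answer: yes yes yes no no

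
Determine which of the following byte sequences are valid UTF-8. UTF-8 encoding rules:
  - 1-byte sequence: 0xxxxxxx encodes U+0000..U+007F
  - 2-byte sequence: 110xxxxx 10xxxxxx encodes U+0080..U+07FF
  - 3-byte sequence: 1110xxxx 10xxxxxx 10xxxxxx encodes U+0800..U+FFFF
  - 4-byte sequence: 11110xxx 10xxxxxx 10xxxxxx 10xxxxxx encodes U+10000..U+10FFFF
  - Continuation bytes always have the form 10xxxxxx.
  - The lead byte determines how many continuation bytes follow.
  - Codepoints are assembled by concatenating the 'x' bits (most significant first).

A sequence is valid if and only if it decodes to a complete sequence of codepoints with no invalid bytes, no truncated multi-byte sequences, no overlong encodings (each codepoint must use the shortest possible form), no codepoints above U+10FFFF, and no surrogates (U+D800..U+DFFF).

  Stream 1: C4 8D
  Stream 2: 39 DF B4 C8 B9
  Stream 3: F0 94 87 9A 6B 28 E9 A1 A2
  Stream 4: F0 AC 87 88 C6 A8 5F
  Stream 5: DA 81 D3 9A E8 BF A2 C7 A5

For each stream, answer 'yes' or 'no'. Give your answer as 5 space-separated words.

Stream 1: decodes cleanly. VALID
Stream 2: decodes cleanly. VALID
Stream 3: decodes cleanly. VALID
Stream 4: decodes cleanly. VALID
Stream 5: decodes cleanly. VALID

Answer: yes yes yes yes yes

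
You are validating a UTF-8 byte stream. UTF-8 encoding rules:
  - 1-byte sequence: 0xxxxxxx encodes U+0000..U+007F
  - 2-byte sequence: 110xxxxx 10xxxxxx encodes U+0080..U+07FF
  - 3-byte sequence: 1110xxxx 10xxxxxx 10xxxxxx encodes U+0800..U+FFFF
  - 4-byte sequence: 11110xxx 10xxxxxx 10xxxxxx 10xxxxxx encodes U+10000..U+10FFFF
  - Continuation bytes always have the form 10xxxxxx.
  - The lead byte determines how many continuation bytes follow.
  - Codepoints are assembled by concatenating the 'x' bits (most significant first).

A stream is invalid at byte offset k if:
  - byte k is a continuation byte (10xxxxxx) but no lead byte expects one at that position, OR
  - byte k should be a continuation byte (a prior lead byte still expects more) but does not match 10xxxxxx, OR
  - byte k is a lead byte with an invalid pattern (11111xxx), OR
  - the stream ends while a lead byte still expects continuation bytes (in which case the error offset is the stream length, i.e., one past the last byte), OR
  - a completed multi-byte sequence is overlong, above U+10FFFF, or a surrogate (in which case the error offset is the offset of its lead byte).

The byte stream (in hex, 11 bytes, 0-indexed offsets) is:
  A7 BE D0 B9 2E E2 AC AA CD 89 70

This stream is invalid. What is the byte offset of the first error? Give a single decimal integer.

Byte[0]=A7: INVALID lead byte (not 0xxx/110x/1110/11110)

Answer: 0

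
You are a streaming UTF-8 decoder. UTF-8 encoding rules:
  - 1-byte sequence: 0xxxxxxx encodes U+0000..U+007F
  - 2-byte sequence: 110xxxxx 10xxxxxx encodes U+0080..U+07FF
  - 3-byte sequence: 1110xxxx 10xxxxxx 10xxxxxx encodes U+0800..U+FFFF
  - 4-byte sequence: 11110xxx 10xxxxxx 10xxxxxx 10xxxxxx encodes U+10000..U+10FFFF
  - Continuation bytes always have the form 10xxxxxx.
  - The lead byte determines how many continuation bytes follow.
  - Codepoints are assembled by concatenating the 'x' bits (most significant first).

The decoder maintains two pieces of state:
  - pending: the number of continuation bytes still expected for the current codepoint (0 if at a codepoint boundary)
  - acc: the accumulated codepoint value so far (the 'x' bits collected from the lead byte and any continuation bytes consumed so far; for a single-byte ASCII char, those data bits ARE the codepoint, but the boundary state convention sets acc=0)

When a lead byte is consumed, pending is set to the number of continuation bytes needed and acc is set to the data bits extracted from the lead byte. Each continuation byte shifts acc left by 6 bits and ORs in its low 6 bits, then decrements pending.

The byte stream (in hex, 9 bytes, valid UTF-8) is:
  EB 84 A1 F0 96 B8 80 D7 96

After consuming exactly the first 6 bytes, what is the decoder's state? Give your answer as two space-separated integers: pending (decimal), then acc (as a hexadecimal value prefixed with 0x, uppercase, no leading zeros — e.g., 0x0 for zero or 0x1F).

Answer: 1 0x5B8

Derivation:
Byte[0]=EB: 3-byte lead. pending=2, acc=0xB
Byte[1]=84: continuation. acc=(acc<<6)|0x04=0x2C4, pending=1
Byte[2]=A1: continuation. acc=(acc<<6)|0x21=0xB121, pending=0
Byte[3]=F0: 4-byte lead. pending=3, acc=0x0
Byte[4]=96: continuation. acc=(acc<<6)|0x16=0x16, pending=2
Byte[5]=B8: continuation. acc=(acc<<6)|0x38=0x5B8, pending=1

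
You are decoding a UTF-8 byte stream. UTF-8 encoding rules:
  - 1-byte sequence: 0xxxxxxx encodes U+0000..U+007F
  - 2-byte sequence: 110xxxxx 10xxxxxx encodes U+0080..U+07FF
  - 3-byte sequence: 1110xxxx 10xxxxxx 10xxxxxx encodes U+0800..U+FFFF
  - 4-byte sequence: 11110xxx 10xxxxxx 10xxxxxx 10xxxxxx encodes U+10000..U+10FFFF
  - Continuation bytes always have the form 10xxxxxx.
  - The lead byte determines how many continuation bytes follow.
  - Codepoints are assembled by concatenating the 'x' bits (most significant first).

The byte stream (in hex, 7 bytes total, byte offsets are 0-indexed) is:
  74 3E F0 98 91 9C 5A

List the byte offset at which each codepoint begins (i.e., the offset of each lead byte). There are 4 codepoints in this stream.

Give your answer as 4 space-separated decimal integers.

Answer: 0 1 2 6

Derivation:
Byte[0]=74: 1-byte ASCII. cp=U+0074
Byte[1]=3E: 1-byte ASCII. cp=U+003E
Byte[2]=F0: 4-byte lead, need 3 cont bytes. acc=0x0
Byte[3]=98: continuation. acc=(acc<<6)|0x18=0x18
Byte[4]=91: continuation. acc=(acc<<6)|0x11=0x611
Byte[5]=9C: continuation. acc=(acc<<6)|0x1C=0x1845C
Completed: cp=U+1845C (starts at byte 2)
Byte[6]=5A: 1-byte ASCII. cp=U+005A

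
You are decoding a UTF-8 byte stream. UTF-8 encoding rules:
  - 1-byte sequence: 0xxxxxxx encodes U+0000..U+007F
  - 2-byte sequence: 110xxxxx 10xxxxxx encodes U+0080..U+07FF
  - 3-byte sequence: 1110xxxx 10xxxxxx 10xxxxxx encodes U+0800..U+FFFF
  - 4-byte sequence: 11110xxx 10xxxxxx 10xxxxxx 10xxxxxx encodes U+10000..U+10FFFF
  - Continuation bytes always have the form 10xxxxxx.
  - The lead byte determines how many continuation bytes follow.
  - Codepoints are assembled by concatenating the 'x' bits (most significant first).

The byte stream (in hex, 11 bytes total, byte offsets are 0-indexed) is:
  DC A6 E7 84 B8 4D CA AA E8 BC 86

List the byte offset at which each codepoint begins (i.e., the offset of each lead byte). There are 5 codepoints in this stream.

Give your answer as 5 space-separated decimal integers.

Byte[0]=DC: 2-byte lead, need 1 cont bytes. acc=0x1C
Byte[1]=A6: continuation. acc=(acc<<6)|0x26=0x726
Completed: cp=U+0726 (starts at byte 0)
Byte[2]=E7: 3-byte lead, need 2 cont bytes. acc=0x7
Byte[3]=84: continuation. acc=(acc<<6)|0x04=0x1C4
Byte[4]=B8: continuation. acc=(acc<<6)|0x38=0x7138
Completed: cp=U+7138 (starts at byte 2)
Byte[5]=4D: 1-byte ASCII. cp=U+004D
Byte[6]=CA: 2-byte lead, need 1 cont bytes. acc=0xA
Byte[7]=AA: continuation. acc=(acc<<6)|0x2A=0x2AA
Completed: cp=U+02AA (starts at byte 6)
Byte[8]=E8: 3-byte lead, need 2 cont bytes. acc=0x8
Byte[9]=BC: continuation. acc=(acc<<6)|0x3C=0x23C
Byte[10]=86: continuation. acc=(acc<<6)|0x06=0x8F06
Completed: cp=U+8F06 (starts at byte 8)

Answer: 0 2 5 6 8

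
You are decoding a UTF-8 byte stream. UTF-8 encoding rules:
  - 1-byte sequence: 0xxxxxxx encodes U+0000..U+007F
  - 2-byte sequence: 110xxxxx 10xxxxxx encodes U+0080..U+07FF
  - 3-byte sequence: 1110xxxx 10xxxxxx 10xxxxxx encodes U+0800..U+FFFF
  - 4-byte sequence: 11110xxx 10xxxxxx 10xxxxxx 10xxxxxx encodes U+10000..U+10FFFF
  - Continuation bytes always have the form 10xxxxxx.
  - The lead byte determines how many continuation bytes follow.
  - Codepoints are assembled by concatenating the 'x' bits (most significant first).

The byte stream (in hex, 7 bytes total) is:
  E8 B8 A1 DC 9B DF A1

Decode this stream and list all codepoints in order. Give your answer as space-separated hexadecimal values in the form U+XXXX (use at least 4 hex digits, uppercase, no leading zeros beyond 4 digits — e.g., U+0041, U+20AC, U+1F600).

Answer: U+8E21 U+071B U+07E1

Derivation:
Byte[0]=E8: 3-byte lead, need 2 cont bytes. acc=0x8
Byte[1]=B8: continuation. acc=(acc<<6)|0x38=0x238
Byte[2]=A1: continuation. acc=(acc<<6)|0x21=0x8E21
Completed: cp=U+8E21 (starts at byte 0)
Byte[3]=DC: 2-byte lead, need 1 cont bytes. acc=0x1C
Byte[4]=9B: continuation. acc=(acc<<6)|0x1B=0x71B
Completed: cp=U+071B (starts at byte 3)
Byte[5]=DF: 2-byte lead, need 1 cont bytes. acc=0x1F
Byte[6]=A1: continuation. acc=(acc<<6)|0x21=0x7E1
Completed: cp=U+07E1 (starts at byte 5)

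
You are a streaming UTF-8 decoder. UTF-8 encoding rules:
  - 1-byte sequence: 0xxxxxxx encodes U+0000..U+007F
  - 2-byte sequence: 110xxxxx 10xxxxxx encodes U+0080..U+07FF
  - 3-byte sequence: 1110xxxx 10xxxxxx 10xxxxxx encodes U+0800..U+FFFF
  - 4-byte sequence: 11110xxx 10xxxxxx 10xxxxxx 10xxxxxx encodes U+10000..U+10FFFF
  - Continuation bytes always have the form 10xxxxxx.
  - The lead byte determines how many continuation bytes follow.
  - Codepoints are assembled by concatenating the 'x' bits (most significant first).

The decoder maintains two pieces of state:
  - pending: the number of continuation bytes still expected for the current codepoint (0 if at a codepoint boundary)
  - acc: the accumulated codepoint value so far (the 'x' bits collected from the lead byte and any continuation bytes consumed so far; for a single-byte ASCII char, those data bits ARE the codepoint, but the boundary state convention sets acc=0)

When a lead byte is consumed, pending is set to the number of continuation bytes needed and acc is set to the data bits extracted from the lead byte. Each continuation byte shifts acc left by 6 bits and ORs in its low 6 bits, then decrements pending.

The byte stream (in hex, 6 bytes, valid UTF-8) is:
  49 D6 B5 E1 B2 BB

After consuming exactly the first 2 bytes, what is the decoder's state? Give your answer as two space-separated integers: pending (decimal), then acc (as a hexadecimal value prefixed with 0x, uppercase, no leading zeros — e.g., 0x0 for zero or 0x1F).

Byte[0]=49: 1-byte. pending=0, acc=0x0
Byte[1]=D6: 2-byte lead. pending=1, acc=0x16

Answer: 1 0x16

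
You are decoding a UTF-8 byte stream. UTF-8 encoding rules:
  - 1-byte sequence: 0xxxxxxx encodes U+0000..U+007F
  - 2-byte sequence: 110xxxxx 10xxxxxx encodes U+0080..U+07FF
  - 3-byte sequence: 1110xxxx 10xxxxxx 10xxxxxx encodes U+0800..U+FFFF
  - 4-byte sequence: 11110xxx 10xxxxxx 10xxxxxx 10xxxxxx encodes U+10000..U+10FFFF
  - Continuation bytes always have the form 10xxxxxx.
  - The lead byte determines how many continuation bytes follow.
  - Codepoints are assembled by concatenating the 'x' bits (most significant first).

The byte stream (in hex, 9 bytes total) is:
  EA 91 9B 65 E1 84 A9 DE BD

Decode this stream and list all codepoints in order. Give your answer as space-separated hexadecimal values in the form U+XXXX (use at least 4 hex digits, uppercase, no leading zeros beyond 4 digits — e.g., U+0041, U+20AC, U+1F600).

Byte[0]=EA: 3-byte lead, need 2 cont bytes. acc=0xA
Byte[1]=91: continuation. acc=(acc<<6)|0x11=0x291
Byte[2]=9B: continuation. acc=(acc<<6)|0x1B=0xA45B
Completed: cp=U+A45B (starts at byte 0)
Byte[3]=65: 1-byte ASCII. cp=U+0065
Byte[4]=E1: 3-byte lead, need 2 cont bytes. acc=0x1
Byte[5]=84: continuation. acc=(acc<<6)|0x04=0x44
Byte[6]=A9: continuation. acc=(acc<<6)|0x29=0x1129
Completed: cp=U+1129 (starts at byte 4)
Byte[7]=DE: 2-byte lead, need 1 cont bytes. acc=0x1E
Byte[8]=BD: continuation. acc=(acc<<6)|0x3D=0x7BD
Completed: cp=U+07BD (starts at byte 7)

Answer: U+A45B U+0065 U+1129 U+07BD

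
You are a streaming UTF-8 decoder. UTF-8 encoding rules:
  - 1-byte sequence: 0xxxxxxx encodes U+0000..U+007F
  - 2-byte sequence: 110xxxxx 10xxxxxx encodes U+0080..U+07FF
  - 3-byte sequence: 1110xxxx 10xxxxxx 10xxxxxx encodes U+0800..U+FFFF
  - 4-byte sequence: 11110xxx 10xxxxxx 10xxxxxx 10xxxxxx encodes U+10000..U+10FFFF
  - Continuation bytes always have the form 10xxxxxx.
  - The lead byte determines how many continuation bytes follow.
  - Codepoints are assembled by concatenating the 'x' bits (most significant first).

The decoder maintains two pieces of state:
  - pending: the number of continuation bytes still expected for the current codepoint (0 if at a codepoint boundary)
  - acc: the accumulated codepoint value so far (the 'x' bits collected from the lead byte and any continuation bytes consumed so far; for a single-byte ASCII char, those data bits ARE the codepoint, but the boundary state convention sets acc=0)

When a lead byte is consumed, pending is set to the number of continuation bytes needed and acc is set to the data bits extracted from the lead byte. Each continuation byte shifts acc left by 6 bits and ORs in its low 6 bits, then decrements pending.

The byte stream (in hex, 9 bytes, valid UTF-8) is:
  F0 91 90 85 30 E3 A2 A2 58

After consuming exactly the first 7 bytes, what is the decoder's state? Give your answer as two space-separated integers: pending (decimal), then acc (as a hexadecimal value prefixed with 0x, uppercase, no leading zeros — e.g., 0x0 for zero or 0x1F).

Answer: 1 0xE2

Derivation:
Byte[0]=F0: 4-byte lead. pending=3, acc=0x0
Byte[1]=91: continuation. acc=(acc<<6)|0x11=0x11, pending=2
Byte[2]=90: continuation. acc=(acc<<6)|0x10=0x450, pending=1
Byte[3]=85: continuation. acc=(acc<<6)|0x05=0x11405, pending=0
Byte[4]=30: 1-byte. pending=0, acc=0x0
Byte[5]=E3: 3-byte lead. pending=2, acc=0x3
Byte[6]=A2: continuation. acc=(acc<<6)|0x22=0xE2, pending=1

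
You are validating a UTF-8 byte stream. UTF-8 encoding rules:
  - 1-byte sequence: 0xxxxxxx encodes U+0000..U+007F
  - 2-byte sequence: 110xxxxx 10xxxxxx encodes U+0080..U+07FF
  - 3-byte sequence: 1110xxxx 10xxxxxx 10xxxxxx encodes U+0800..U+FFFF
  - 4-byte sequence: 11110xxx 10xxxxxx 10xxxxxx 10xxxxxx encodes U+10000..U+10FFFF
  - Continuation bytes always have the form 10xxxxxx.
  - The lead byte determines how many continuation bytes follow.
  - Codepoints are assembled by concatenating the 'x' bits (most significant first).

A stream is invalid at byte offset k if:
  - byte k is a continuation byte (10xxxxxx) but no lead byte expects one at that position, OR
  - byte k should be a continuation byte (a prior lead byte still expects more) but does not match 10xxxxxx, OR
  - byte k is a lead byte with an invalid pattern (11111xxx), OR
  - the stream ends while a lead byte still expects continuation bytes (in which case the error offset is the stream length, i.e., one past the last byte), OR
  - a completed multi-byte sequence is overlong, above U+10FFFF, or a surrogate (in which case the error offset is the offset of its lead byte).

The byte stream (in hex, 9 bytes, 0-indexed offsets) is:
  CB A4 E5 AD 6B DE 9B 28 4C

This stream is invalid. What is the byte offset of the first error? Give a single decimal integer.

Byte[0]=CB: 2-byte lead, need 1 cont bytes. acc=0xB
Byte[1]=A4: continuation. acc=(acc<<6)|0x24=0x2E4
Completed: cp=U+02E4 (starts at byte 0)
Byte[2]=E5: 3-byte lead, need 2 cont bytes. acc=0x5
Byte[3]=AD: continuation. acc=(acc<<6)|0x2D=0x16D
Byte[4]=6B: expected 10xxxxxx continuation. INVALID

Answer: 4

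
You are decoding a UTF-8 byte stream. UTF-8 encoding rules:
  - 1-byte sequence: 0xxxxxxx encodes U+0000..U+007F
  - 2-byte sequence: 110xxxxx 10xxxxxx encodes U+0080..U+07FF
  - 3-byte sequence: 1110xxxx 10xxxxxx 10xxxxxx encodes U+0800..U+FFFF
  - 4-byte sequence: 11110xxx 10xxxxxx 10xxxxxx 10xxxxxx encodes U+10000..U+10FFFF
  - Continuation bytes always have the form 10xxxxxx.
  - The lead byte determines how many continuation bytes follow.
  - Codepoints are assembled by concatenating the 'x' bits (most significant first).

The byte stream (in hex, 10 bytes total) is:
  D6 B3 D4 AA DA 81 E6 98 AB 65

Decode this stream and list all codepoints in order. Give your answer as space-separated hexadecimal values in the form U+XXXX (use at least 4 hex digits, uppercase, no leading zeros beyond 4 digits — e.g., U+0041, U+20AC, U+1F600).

Answer: U+05B3 U+052A U+0681 U+662B U+0065

Derivation:
Byte[0]=D6: 2-byte lead, need 1 cont bytes. acc=0x16
Byte[1]=B3: continuation. acc=(acc<<6)|0x33=0x5B3
Completed: cp=U+05B3 (starts at byte 0)
Byte[2]=D4: 2-byte lead, need 1 cont bytes. acc=0x14
Byte[3]=AA: continuation. acc=(acc<<6)|0x2A=0x52A
Completed: cp=U+052A (starts at byte 2)
Byte[4]=DA: 2-byte lead, need 1 cont bytes. acc=0x1A
Byte[5]=81: continuation. acc=(acc<<6)|0x01=0x681
Completed: cp=U+0681 (starts at byte 4)
Byte[6]=E6: 3-byte lead, need 2 cont bytes. acc=0x6
Byte[7]=98: continuation. acc=(acc<<6)|0x18=0x198
Byte[8]=AB: continuation. acc=(acc<<6)|0x2B=0x662B
Completed: cp=U+662B (starts at byte 6)
Byte[9]=65: 1-byte ASCII. cp=U+0065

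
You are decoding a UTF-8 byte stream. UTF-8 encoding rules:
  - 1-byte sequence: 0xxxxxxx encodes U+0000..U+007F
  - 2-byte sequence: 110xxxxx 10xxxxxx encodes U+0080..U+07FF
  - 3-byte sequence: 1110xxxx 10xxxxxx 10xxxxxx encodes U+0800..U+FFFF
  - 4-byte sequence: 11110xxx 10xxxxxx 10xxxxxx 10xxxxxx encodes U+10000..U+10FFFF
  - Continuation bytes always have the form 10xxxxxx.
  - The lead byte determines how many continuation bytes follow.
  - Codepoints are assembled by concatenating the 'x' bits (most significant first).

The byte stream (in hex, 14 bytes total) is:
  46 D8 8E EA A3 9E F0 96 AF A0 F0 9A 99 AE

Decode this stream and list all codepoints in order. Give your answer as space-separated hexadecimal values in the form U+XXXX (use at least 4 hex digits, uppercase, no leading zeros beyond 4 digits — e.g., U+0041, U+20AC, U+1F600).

Answer: U+0046 U+060E U+A8DE U+16BE0 U+1A66E

Derivation:
Byte[0]=46: 1-byte ASCII. cp=U+0046
Byte[1]=D8: 2-byte lead, need 1 cont bytes. acc=0x18
Byte[2]=8E: continuation. acc=(acc<<6)|0x0E=0x60E
Completed: cp=U+060E (starts at byte 1)
Byte[3]=EA: 3-byte lead, need 2 cont bytes. acc=0xA
Byte[4]=A3: continuation. acc=(acc<<6)|0x23=0x2A3
Byte[5]=9E: continuation. acc=(acc<<6)|0x1E=0xA8DE
Completed: cp=U+A8DE (starts at byte 3)
Byte[6]=F0: 4-byte lead, need 3 cont bytes. acc=0x0
Byte[7]=96: continuation. acc=(acc<<6)|0x16=0x16
Byte[8]=AF: continuation. acc=(acc<<6)|0x2F=0x5AF
Byte[9]=A0: continuation. acc=(acc<<6)|0x20=0x16BE0
Completed: cp=U+16BE0 (starts at byte 6)
Byte[10]=F0: 4-byte lead, need 3 cont bytes. acc=0x0
Byte[11]=9A: continuation. acc=(acc<<6)|0x1A=0x1A
Byte[12]=99: continuation. acc=(acc<<6)|0x19=0x699
Byte[13]=AE: continuation. acc=(acc<<6)|0x2E=0x1A66E
Completed: cp=U+1A66E (starts at byte 10)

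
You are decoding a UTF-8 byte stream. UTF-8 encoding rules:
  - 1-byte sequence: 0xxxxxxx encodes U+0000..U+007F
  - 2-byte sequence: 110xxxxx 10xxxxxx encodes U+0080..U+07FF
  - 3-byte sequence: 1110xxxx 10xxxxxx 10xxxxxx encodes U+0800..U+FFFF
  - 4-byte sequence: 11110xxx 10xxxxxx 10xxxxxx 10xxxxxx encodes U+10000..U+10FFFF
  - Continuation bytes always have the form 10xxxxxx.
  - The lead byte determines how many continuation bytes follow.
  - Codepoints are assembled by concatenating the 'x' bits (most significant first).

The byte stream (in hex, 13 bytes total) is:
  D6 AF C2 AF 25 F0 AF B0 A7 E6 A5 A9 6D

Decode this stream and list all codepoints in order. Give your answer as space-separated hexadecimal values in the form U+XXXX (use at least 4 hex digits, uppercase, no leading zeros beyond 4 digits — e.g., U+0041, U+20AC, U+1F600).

Answer: U+05AF U+00AF U+0025 U+2FC27 U+6969 U+006D

Derivation:
Byte[0]=D6: 2-byte lead, need 1 cont bytes. acc=0x16
Byte[1]=AF: continuation. acc=(acc<<6)|0x2F=0x5AF
Completed: cp=U+05AF (starts at byte 0)
Byte[2]=C2: 2-byte lead, need 1 cont bytes. acc=0x2
Byte[3]=AF: continuation. acc=(acc<<6)|0x2F=0xAF
Completed: cp=U+00AF (starts at byte 2)
Byte[4]=25: 1-byte ASCII. cp=U+0025
Byte[5]=F0: 4-byte lead, need 3 cont bytes. acc=0x0
Byte[6]=AF: continuation. acc=(acc<<6)|0x2F=0x2F
Byte[7]=B0: continuation. acc=(acc<<6)|0x30=0xBF0
Byte[8]=A7: continuation. acc=(acc<<6)|0x27=0x2FC27
Completed: cp=U+2FC27 (starts at byte 5)
Byte[9]=E6: 3-byte lead, need 2 cont bytes. acc=0x6
Byte[10]=A5: continuation. acc=(acc<<6)|0x25=0x1A5
Byte[11]=A9: continuation. acc=(acc<<6)|0x29=0x6969
Completed: cp=U+6969 (starts at byte 9)
Byte[12]=6D: 1-byte ASCII. cp=U+006D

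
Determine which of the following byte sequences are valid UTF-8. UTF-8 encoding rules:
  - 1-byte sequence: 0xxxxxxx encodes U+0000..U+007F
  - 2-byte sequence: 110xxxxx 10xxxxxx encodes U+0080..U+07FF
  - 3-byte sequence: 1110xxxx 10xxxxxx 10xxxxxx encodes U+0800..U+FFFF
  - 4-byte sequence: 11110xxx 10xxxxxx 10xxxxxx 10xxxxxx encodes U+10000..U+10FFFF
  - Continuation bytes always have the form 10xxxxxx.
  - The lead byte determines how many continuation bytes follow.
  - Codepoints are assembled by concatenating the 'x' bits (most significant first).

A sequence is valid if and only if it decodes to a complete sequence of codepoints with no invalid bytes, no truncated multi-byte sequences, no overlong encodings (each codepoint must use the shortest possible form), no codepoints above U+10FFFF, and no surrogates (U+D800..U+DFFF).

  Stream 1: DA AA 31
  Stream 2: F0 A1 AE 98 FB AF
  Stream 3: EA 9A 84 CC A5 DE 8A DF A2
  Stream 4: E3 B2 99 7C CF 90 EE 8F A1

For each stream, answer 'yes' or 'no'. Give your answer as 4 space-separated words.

Stream 1: decodes cleanly. VALID
Stream 2: error at byte offset 4. INVALID
Stream 3: decodes cleanly. VALID
Stream 4: decodes cleanly. VALID

Answer: yes no yes yes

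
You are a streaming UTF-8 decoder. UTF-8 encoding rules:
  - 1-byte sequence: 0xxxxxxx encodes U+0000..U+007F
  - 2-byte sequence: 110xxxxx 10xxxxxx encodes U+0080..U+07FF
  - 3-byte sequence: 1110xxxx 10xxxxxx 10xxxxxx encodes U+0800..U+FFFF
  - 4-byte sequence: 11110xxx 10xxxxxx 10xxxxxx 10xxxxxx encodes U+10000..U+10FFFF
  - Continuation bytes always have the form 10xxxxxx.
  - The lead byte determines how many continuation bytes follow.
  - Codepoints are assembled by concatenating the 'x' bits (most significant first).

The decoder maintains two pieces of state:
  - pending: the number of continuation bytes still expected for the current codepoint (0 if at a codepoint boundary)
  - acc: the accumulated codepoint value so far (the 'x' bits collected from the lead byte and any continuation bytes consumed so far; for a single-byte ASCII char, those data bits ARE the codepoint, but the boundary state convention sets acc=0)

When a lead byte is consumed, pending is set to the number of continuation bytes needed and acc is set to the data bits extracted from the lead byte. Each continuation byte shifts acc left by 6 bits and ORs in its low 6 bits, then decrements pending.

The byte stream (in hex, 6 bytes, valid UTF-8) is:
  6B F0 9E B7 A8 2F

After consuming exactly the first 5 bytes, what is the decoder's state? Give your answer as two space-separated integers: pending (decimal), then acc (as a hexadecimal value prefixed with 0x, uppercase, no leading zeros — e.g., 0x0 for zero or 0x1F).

Answer: 0 0x1EDE8

Derivation:
Byte[0]=6B: 1-byte. pending=0, acc=0x0
Byte[1]=F0: 4-byte lead. pending=3, acc=0x0
Byte[2]=9E: continuation. acc=(acc<<6)|0x1E=0x1E, pending=2
Byte[3]=B7: continuation. acc=(acc<<6)|0x37=0x7B7, pending=1
Byte[4]=A8: continuation. acc=(acc<<6)|0x28=0x1EDE8, pending=0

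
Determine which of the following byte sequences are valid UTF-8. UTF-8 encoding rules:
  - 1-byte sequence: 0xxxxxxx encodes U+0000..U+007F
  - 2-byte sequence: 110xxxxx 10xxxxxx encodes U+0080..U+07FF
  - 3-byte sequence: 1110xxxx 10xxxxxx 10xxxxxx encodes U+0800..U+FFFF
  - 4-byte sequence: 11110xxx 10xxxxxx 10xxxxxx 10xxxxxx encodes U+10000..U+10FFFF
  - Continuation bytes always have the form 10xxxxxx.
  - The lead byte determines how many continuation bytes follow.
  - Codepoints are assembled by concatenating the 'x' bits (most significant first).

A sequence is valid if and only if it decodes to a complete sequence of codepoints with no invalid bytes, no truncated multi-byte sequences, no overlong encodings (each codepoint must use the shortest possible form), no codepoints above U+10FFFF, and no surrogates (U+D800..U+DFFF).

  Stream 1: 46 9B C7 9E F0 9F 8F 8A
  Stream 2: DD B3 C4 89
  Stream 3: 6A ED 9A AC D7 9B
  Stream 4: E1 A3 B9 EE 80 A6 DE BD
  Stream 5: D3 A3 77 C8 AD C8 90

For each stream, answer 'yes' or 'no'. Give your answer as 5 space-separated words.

Answer: no yes yes yes yes

Derivation:
Stream 1: error at byte offset 1. INVALID
Stream 2: decodes cleanly. VALID
Stream 3: decodes cleanly. VALID
Stream 4: decodes cleanly. VALID
Stream 5: decodes cleanly. VALID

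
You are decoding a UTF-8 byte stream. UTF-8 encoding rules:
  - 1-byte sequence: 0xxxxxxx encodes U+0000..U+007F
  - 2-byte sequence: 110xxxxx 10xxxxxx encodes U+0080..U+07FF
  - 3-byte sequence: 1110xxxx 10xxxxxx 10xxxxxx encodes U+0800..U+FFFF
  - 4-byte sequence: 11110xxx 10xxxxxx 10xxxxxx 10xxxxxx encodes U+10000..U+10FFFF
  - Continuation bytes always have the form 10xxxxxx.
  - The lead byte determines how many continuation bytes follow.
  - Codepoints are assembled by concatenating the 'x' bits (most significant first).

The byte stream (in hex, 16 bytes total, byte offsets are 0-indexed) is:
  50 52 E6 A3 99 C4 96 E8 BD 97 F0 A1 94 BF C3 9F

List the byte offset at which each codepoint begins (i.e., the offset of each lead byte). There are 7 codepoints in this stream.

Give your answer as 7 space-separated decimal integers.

Answer: 0 1 2 5 7 10 14

Derivation:
Byte[0]=50: 1-byte ASCII. cp=U+0050
Byte[1]=52: 1-byte ASCII. cp=U+0052
Byte[2]=E6: 3-byte lead, need 2 cont bytes. acc=0x6
Byte[3]=A3: continuation. acc=(acc<<6)|0x23=0x1A3
Byte[4]=99: continuation. acc=(acc<<6)|0x19=0x68D9
Completed: cp=U+68D9 (starts at byte 2)
Byte[5]=C4: 2-byte lead, need 1 cont bytes. acc=0x4
Byte[6]=96: continuation. acc=(acc<<6)|0x16=0x116
Completed: cp=U+0116 (starts at byte 5)
Byte[7]=E8: 3-byte lead, need 2 cont bytes. acc=0x8
Byte[8]=BD: continuation. acc=(acc<<6)|0x3D=0x23D
Byte[9]=97: continuation. acc=(acc<<6)|0x17=0x8F57
Completed: cp=U+8F57 (starts at byte 7)
Byte[10]=F0: 4-byte lead, need 3 cont bytes. acc=0x0
Byte[11]=A1: continuation. acc=(acc<<6)|0x21=0x21
Byte[12]=94: continuation. acc=(acc<<6)|0x14=0x854
Byte[13]=BF: continuation. acc=(acc<<6)|0x3F=0x2153F
Completed: cp=U+2153F (starts at byte 10)
Byte[14]=C3: 2-byte lead, need 1 cont bytes. acc=0x3
Byte[15]=9F: continuation. acc=(acc<<6)|0x1F=0xDF
Completed: cp=U+00DF (starts at byte 14)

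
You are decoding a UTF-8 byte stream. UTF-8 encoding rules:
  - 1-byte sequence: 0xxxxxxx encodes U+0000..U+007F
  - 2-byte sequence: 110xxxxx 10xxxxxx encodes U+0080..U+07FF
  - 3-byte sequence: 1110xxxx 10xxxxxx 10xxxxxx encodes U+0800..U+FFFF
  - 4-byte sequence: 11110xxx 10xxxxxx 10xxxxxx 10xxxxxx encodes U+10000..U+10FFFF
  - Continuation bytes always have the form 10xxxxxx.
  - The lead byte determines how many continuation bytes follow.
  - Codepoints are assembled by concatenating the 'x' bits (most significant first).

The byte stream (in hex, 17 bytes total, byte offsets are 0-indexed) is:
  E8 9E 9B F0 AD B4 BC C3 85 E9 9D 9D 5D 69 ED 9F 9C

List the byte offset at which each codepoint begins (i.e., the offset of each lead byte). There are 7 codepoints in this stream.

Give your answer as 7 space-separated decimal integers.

Byte[0]=E8: 3-byte lead, need 2 cont bytes. acc=0x8
Byte[1]=9E: continuation. acc=(acc<<6)|0x1E=0x21E
Byte[2]=9B: continuation. acc=(acc<<6)|0x1B=0x879B
Completed: cp=U+879B (starts at byte 0)
Byte[3]=F0: 4-byte lead, need 3 cont bytes. acc=0x0
Byte[4]=AD: continuation. acc=(acc<<6)|0x2D=0x2D
Byte[5]=B4: continuation. acc=(acc<<6)|0x34=0xB74
Byte[6]=BC: continuation. acc=(acc<<6)|0x3C=0x2DD3C
Completed: cp=U+2DD3C (starts at byte 3)
Byte[7]=C3: 2-byte lead, need 1 cont bytes. acc=0x3
Byte[8]=85: continuation. acc=(acc<<6)|0x05=0xC5
Completed: cp=U+00C5 (starts at byte 7)
Byte[9]=E9: 3-byte lead, need 2 cont bytes. acc=0x9
Byte[10]=9D: continuation. acc=(acc<<6)|0x1D=0x25D
Byte[11]=9D: continuation. acc=(acc<<6)|0x1D=0x975D
Completed: cp=U+975D (starts at byte 9)
Byte[12]=5D: 1-byte ASCII. cp=U+005D
Byte[13]=69: 1-byte ASCII. cp=U+0069
Byte[14]=ED: 3-byte lead, need 2 cont bytes. acc=0xD
Byte[15]=9F: continuation. acc=(acc<<6)|0x1F=0x35F
Byte[16]=9C: continuation. acc=(acc<<6)|0x1C=0xD7DC
Completed: cp=U+D7DC (starts at byte 14)

Answer: 0 3 7 9 12 13 14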